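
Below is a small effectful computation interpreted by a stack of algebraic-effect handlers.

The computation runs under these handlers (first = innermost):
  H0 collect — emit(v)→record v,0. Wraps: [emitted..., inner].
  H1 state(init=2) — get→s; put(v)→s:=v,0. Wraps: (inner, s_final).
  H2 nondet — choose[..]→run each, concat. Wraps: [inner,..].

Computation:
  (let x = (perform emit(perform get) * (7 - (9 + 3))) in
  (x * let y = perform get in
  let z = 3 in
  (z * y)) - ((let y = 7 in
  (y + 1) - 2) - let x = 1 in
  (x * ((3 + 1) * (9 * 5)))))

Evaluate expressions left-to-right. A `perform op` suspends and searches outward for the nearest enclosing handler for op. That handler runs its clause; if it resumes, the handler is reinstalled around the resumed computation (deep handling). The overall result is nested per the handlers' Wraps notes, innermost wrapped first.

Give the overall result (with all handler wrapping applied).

Step-by-step:
get @ H1 ⇒ 2
emit(2) @ H0 ⇒ out+=2
get @ H1 ⇒ 2
H0 returns [2, 174]
H1 returns ([2, 174], 2)
H2 returns [([2, 174], 2)]
= [([2, 174], 2)]

Answer: [([2, 174], 2)]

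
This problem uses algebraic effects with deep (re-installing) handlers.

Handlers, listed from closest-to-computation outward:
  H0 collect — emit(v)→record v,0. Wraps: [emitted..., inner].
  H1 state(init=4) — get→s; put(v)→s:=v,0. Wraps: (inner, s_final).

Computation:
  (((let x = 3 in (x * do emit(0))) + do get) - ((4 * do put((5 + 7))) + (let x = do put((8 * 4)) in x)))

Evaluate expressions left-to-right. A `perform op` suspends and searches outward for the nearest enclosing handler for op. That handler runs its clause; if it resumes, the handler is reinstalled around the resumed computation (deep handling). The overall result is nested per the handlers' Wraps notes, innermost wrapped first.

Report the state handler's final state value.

Step-by-step:
emit(0) @ H0 ⇒ out+=0
get @ H1 ⇒ 4
put(12) @ H1 ⇒ s:=12
put(32) @ H1 ⇒ s:=32
H0 returns [0, 4]
H1 returns ([0, 4], 32)
= ([0, 4], 32)

Answer: 32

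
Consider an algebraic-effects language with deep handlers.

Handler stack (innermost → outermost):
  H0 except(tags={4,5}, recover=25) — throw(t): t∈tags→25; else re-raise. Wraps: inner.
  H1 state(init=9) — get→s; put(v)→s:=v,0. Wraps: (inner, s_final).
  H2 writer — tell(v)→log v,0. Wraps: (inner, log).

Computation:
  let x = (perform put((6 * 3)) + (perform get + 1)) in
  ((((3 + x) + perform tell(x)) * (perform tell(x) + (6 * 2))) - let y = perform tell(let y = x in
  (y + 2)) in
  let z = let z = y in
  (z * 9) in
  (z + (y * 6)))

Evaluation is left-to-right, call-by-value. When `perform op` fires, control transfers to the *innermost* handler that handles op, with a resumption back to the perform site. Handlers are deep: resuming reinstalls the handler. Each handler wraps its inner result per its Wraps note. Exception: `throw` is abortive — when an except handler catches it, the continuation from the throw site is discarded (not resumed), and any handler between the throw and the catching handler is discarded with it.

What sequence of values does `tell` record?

Answer: (19, 19, 21)

Working:
put(18) @ H1 ⇒ s:=18
get @ H1 ⇒ 18
tell(19) @ H2 ⇒ log+=19
tell(19) @ H2 ⇒ log+=19
tell(21) @ H2 ⇒ log+=21
H0 returns 264
H1 returns (264, 18)
H2 returns ((264, 18), (19, 19, 21))
= ((264, 18), (19, 19, 21))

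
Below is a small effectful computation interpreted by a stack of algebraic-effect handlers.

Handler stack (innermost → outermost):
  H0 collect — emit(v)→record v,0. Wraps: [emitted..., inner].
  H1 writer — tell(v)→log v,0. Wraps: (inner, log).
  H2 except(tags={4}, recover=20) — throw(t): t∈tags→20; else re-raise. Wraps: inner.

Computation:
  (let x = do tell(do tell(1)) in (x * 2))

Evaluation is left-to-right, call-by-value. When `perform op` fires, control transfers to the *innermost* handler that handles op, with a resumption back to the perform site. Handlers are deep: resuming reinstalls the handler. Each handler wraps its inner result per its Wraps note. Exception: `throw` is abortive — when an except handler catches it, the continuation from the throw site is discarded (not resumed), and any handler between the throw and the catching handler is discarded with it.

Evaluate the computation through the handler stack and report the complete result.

Step-by-step:
tell(1) @ H1 ⇒ log+=1
tell(0) @ H1 ⇒ log+=0
H0 returns [0]
H1 returns ([0], (1, 0))
H2 returns ([0], (1, 0))
= ([0], (1, 0))

Answer: ([0], (1, 0))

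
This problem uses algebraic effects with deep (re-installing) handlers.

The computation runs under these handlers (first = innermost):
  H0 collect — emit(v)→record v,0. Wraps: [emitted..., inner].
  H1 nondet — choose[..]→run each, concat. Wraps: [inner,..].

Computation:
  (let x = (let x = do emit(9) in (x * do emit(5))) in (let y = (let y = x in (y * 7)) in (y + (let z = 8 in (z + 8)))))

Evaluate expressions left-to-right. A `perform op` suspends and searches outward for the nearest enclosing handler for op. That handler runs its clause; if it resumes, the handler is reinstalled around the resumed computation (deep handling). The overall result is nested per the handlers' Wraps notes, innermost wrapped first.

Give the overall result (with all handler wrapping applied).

Answer: [[9, 5, 16]]

Working:
emit(9) @ H0 ⇒ out+=9
emit(5) @ H0 ⇒ out+=5
H0 returns [9, 5, 16]
H1 returns [[9, 5, 16]]
= [[9, 5, 16]]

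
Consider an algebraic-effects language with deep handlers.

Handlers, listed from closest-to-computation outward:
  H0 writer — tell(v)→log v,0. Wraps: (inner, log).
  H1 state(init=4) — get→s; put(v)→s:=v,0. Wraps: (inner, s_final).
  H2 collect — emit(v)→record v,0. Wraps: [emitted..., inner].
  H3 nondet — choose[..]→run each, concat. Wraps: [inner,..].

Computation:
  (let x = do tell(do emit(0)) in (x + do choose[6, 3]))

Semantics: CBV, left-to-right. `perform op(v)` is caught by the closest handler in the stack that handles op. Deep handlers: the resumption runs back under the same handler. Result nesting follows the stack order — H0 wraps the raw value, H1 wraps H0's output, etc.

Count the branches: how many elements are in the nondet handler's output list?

Answer: 2

Step-by-step:
emit(0) @ H2 ⇒ out+=0
tell(0) @ H0 ⇒ log+=0
choose[6, 3] @ H3
  branch[0] choose=6:
    H0 returns (6, (0))
    H1 returns ((6, (0)), 4)
    H2 returns [0, ((6, (0)), 4)]
    H3 returns [[0, ((6, (0)), 4)]]
  branch[1] choose=3:
    H0 returns (3, (0))
    H1 returns ((3, (0)), 4)
    H2 returns [0, ((3, (0)), 4)]
    H3 returns [[0, ((3, (0)), 4)]]
= [[0, ((6, (0)), 4)], [0, ((3, (0)), 4)]]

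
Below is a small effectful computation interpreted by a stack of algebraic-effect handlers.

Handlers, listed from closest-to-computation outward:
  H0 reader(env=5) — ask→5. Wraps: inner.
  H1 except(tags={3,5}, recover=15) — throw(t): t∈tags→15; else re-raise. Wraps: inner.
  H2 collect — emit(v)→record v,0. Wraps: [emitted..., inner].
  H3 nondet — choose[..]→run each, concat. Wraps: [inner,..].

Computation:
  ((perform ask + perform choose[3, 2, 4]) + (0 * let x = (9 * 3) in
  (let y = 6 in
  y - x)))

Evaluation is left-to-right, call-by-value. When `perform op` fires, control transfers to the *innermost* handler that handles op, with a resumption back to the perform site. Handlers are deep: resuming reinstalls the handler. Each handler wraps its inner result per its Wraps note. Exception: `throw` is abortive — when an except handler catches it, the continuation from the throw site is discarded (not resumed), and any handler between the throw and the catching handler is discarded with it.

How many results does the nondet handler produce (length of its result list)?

Answer: 3

Working:
ask @ H0 ⇒ 5
choose[3, 2, 4] @ H3
  branch[0] choose=3:
    H0 returns 8
    H1 returns 8
    H2 returns [8]
    H3 returns [[8]]
  branch[1] choose=2:
    H0 returns 7
    H1 returns 7
    H2 returns [7]
    H3 returns [[7]]
  branch[2] choose=4:
    H0 returns 9
    H1 returns 9
    H2 returns [9]
    H3 returns [[9]]
= [[8], [7], [9]]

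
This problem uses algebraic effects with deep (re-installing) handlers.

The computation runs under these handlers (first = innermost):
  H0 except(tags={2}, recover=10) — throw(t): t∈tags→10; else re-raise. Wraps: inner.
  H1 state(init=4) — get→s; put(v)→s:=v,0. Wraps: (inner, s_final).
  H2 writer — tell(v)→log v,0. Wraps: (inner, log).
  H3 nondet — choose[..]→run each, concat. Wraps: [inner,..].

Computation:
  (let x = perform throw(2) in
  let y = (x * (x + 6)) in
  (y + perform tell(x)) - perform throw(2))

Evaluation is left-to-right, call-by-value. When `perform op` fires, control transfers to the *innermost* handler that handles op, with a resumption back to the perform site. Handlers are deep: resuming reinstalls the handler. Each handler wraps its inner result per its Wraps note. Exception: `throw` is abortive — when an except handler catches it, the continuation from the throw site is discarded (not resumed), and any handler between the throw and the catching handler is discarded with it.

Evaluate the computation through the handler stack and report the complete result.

Answer: [((10, 4), ())]

Evaluation trace:
throw(2) @ H0 caught ⇒ 10
H1 returns (10, 4)
H2 returns ((10, 4), ())
H3 returns [((10, 4), ())]
= [((10, 4), ())]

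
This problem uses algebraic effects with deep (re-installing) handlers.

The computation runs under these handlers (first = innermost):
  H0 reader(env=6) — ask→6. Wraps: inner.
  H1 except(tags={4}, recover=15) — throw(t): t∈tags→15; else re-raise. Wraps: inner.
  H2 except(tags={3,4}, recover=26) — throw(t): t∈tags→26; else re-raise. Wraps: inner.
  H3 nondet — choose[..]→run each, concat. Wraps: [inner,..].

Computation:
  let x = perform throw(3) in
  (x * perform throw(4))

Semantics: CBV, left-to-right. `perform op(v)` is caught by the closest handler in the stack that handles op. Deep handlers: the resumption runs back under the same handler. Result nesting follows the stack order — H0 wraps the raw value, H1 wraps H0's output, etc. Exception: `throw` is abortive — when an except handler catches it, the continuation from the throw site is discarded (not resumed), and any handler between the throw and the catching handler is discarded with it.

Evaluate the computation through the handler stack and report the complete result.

Working:
throw(3) @ H1 re-raised
throw(3) @ H2 caught ⇒ 26
H3 returns [26]
= [26]

Answer: [26]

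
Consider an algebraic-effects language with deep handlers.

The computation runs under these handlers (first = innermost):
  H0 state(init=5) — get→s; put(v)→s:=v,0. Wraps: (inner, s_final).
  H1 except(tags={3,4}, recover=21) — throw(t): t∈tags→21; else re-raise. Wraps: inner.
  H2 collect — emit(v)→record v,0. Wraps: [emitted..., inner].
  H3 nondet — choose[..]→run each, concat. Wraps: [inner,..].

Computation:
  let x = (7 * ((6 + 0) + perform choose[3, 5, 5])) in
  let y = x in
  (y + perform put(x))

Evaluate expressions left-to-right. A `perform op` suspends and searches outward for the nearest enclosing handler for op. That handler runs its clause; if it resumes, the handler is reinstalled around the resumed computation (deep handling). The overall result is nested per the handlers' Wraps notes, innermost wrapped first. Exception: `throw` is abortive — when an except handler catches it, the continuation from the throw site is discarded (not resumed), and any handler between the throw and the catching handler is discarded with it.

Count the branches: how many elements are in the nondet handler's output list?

Step-by-step:
choose[3, 5, 5] @ H3
  branch[0] choose=3:
    put(63) @ H0 ⇒ s:=63
    H0 returns (63, 63)
    H1 returns (63, 63)
    H2 returns [(63, 63)]
    H3 returns [[(63, 63)]]
  branch[1] choose=5:
    put(77) @ H0 ⇒ s:=77
    H0 returns (77, 77)
    H1 returns (77, 77)
    H2 returns [(77, 77)]
    H3 returns [[(77, 77)]]
  branch[2] choose=5:
    put(77) @ H0 ⇒ s:=77
    H0 returns (77, 77)
    H1 returns (77, 77)
    H2 returns [(77, 77)]
    H3 returns [[(77, 77)]]
= [[(63, 63)], [(77, 77)], [(77, 77)]]

Answer: 3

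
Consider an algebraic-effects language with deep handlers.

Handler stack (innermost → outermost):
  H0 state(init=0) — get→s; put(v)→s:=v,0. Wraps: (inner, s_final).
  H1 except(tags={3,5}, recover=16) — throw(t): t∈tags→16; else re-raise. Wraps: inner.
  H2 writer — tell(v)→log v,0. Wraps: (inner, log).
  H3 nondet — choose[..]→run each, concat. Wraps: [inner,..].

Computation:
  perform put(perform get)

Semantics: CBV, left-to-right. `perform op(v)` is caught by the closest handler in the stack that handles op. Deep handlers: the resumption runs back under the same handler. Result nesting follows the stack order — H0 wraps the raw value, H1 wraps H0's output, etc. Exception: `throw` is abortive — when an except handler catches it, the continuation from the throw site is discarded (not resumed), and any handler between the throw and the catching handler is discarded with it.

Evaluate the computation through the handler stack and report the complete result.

Working:
get @ H0 ⇒ 0
put(0) @ H0 ⇒ s:=0
H0 returns (0, 0)
H1 returns (0, 0)
H2 returns ((0, 0), ())
H3 returns [((0, 0), ())]
= [((0, 0), ())]

Answer: [((0, 0), ())]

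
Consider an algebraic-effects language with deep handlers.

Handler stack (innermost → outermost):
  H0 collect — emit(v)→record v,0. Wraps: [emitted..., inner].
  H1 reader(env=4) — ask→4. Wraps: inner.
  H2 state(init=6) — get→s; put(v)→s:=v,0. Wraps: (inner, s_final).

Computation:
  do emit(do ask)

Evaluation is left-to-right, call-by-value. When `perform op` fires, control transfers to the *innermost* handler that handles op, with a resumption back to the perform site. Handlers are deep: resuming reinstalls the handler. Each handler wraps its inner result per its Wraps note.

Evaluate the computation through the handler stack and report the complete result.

Evaluation trace:
ask @ H1 ⇒ 4
emit(4) @ H0 ⇒ out+=4
H0 returns [4, 0]
H1 returns [4, 0]
H2 returns ([4, 0], 6)
= ([4, 0], 6)

Answer: ([4, 0], 6)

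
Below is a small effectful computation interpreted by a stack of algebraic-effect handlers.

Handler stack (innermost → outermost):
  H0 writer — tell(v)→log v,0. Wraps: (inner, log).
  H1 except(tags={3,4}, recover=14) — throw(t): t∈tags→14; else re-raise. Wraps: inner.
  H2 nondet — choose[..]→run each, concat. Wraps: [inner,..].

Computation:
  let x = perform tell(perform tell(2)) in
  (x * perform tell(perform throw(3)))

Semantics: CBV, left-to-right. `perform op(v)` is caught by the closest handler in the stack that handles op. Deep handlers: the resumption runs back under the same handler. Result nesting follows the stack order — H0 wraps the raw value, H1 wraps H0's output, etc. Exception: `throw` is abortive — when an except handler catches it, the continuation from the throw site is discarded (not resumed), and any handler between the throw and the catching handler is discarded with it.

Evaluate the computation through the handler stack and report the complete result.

Answer: [14]

Step-by-step:
tell(2) @ H0 ⇒ log+=2
tell(0) @ H0 ⇒ log+=0
throw(3) @ H1 caught ⇒ 14
H2 returns [14]
= [14]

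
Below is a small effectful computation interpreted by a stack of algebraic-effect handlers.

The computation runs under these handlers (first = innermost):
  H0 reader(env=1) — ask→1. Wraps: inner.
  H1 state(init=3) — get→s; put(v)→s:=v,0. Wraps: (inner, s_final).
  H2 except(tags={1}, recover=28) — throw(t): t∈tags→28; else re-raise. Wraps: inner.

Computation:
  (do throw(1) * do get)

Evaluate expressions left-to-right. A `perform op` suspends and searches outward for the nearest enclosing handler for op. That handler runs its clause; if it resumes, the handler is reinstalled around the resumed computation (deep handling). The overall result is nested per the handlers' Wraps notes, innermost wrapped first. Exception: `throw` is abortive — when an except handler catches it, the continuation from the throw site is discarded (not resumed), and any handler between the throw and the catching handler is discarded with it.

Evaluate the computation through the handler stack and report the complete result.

Answer: 28

Evaluation trace:
throw(1) @ H2 caught ⇒ 28
= 28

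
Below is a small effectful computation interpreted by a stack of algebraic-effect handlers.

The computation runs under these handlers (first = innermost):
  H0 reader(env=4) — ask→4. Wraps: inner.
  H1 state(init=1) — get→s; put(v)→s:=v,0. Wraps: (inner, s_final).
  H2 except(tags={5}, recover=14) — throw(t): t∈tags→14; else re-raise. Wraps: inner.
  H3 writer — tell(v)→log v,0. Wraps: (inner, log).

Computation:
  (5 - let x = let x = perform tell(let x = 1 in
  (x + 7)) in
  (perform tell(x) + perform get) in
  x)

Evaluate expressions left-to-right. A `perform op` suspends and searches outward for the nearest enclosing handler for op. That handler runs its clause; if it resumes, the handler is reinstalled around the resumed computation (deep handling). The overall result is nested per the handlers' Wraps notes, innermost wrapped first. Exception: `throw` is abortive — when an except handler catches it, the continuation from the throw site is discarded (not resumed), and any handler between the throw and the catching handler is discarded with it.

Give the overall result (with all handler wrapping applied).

Evaluation trace:
tell(8) @ H3 ⇒ log+=8
tell(0) @ H3 ⇒ log+=0
get @ H1 ⇒ 1
H0 returns 4
H1 returns (4, 1)
H2 returns (4, 1)
H3 returns ((4, 1), (8, 0))
= ((4, 1), (8, 0))

Answer: ((4, 1), (8, 0))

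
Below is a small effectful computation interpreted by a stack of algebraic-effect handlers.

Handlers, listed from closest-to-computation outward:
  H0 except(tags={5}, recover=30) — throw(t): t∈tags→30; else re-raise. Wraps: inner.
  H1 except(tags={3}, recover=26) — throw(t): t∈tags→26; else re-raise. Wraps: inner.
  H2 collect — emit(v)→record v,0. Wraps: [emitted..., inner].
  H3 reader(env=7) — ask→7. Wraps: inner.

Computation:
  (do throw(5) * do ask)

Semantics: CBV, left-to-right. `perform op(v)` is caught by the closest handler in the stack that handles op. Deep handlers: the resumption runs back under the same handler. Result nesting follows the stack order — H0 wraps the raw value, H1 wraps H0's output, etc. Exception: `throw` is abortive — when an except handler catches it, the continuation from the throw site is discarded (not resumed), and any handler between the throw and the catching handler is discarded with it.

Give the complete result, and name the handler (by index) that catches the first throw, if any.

Working:
throw(5) @ H0 caught ⇒ 30
H1 returns 30
H2 returns [30]
H3 returns [30]
= [30]

Answer: [30] ; first throw caught by: H0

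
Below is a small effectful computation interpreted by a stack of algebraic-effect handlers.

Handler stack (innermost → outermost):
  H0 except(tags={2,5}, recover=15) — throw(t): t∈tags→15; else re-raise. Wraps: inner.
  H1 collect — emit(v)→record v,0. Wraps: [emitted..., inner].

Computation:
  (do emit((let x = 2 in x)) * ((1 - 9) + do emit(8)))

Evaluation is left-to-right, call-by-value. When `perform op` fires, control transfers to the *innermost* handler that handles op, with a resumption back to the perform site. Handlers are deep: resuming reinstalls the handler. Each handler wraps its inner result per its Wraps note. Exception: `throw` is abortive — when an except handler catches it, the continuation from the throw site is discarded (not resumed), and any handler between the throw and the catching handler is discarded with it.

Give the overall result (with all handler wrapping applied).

Answer: [2, 8, 0]

Working:
emit(2) @ H1 ⇒ out+=2
emit(8) @ H1 ⇒ out+=8
H0 returns 0
H1 returns [2, 8, 0]
= [2, 8, 0]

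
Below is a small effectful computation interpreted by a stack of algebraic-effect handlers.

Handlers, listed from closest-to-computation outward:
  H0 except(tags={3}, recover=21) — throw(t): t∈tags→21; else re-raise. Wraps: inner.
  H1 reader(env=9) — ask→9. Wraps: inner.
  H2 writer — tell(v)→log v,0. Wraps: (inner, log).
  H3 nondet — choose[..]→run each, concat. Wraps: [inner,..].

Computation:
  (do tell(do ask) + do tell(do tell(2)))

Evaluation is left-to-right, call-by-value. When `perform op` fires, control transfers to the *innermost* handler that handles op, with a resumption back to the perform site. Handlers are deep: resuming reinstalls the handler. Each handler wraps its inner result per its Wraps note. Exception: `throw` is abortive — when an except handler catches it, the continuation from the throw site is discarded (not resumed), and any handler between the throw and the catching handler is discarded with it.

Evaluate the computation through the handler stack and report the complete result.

Step-by-step:
ask @ H1 ⇒ 9
tell(9) @ H2 ⇒ log+=9
tell(2) @ H2 ⇒ log+=2
tell(0) @ H2 ⇒ log+=0
H0 returns 0
H1 returns 0
H2 returns (0, (9, 2, 0))
H3 returns [(0, (9, 2, 0))]
= [(0, (9, 2, 0))]

Answer: [(0, (9, 2, 0))]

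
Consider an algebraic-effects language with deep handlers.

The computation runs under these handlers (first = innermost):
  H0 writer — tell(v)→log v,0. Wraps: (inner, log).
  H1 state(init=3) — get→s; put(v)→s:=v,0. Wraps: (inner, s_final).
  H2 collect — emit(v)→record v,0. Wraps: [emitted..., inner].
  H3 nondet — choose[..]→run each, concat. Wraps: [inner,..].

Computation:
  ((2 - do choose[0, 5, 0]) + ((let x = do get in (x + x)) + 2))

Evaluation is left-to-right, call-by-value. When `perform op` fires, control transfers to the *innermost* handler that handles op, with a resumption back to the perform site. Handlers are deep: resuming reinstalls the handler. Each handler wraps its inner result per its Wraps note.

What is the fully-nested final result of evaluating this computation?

Step-by-step:
choose[0, 5, 0] @ H3
  branch[0] choose=0:
    get @ H1 ⇒ 3
    H0 returns (10, ())
    H1 returns ((10, ()), 3)
    H2 returns [((10, ()), 3)]
    H3 returns [[((10, ()), 3)]]
  branch[1] choose=5:
    get @ H1 ⇒ 3
    H0 returns (5, ())
    H1 returns ((5, ()), 3)
    H2 returns [((5, ()), 3)]
    H3 returns [[((5, ()), 3)]]
  branch[2] choose=0:
    get @ H1 ⇒ 3
    H0 returns (10, ())
    H1 returns ((10, ()), 3)
    H2 returns [((10, ()), 3)]
    H3 returns [[((10, ()), 3)]]
= [[((10, ()), 3)], [((5, ()), 3)], [((10, ()), 3)]]

Answer: [[((10, ()), 3)], [((5, ()), 3)], [((10, ()), 3)]]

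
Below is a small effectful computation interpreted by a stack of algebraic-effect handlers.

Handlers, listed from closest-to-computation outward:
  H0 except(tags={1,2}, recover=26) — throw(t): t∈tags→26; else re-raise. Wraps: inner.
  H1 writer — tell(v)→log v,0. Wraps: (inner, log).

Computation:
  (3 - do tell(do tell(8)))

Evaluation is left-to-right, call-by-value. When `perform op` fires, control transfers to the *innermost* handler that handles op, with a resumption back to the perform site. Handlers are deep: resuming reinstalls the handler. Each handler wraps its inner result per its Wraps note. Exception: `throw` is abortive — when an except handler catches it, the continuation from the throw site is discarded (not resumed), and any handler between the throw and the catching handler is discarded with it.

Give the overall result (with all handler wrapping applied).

Working:
tell(8) @ H1 ⇒ log+=8
tell(0) @ H1 ⇒ log+=0
H0 returns 3
H1 returns (3, (8, 0))
= (3, (8, 0))

Answer: (3, (8, 0))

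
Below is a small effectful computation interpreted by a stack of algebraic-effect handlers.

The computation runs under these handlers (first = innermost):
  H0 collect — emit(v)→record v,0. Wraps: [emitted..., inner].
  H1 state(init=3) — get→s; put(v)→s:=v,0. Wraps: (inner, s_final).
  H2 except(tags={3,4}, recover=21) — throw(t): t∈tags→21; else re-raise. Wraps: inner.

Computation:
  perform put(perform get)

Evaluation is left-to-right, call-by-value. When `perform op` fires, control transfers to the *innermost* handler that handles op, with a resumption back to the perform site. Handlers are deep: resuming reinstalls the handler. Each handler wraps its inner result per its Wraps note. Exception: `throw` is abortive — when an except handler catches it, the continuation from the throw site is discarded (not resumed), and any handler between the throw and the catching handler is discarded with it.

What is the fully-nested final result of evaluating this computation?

Answer: ([0], 3)

Working:
get @ H1 ⇒ 3
put(3) @ H1 ⇒ s:=3
H0 returns [0]
H1 returns ([0], 3)
H2 returns ([0], 3)
= ([0], 3)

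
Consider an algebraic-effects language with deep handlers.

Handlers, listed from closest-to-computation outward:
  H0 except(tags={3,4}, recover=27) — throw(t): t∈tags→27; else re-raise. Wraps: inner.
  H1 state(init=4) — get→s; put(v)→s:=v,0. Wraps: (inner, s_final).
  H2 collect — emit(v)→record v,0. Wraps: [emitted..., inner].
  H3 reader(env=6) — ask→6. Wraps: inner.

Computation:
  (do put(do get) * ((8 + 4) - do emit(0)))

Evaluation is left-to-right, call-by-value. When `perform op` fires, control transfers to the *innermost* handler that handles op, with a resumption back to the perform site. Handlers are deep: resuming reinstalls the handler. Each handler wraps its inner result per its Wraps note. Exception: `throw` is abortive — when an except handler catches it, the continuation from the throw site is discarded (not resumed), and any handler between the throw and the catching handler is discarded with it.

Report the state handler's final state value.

Answer: 4

Working:
get @ H1 ⇒ 4
put(4) @ H1 ⇒ s:=4
emit(0) @ H2 ⇒ out+=0
H0 returns 0
H1 returns (0, 4)
H2 returns [0, (0, 4)]
H3 returns [0, (0, 4)]
= [0, (0, 4)]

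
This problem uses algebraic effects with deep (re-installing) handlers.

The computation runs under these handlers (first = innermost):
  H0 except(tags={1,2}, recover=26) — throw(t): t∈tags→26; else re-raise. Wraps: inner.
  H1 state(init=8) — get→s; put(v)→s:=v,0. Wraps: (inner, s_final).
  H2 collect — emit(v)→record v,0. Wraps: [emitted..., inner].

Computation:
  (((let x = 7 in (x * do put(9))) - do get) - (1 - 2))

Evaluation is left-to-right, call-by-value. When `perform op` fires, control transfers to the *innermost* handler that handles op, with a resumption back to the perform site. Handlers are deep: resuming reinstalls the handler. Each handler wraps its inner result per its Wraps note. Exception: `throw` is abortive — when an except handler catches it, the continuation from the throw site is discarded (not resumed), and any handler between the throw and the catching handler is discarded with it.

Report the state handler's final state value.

Evaluation trace:
put(9) @ H1 ⇒ s:=9
get @ H1 ⇒ 9
H0 returns -8
H1 returns (-8, 9)
H2 returns [(-8, 9)]
= [(-8, 9)]

Answer: 9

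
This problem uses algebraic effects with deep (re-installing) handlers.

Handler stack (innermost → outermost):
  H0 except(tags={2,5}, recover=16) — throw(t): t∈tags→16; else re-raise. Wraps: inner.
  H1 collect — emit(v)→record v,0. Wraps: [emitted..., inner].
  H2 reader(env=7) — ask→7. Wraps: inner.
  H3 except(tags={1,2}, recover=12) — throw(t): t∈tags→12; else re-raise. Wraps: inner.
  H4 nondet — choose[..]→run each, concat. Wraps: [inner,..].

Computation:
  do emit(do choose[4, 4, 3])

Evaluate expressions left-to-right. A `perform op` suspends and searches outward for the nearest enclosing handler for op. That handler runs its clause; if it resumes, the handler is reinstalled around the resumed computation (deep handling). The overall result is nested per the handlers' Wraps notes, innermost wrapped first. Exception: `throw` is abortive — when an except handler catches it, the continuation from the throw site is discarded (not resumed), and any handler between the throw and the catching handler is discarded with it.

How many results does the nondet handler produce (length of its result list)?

Answer: 3

Working:
choose[4, 4, 3] @ H4
  branch[0] choose=4:
    emit(4) @ H1 ⇒ out+=4
    H0 returns 0
    H1 returns [4, 0]
    H2 returns [4, 0]
    H3 returns [4, 0]
    H4 returns [[4, 0]]
  branch[1] choose=4:
    emit(4) @ H1 ⇒ out+=4
    H0 returns 0
    H1 returns [4, 0]
    H2 returns [4, 0]
    H3 returns [4, 0]
    H4 returns [[4, 0]]
  branch[2] choose=3:
    emit(3) @ H1 ⇒ out+=3
    H0 returns 0
    H1 returns [3, 0]
    H2 returns [3, 0]
    H3 returns [3, 0]
    H4 returns [[3, 0]]
= [[4, 0], [4, 0], [3, 0]]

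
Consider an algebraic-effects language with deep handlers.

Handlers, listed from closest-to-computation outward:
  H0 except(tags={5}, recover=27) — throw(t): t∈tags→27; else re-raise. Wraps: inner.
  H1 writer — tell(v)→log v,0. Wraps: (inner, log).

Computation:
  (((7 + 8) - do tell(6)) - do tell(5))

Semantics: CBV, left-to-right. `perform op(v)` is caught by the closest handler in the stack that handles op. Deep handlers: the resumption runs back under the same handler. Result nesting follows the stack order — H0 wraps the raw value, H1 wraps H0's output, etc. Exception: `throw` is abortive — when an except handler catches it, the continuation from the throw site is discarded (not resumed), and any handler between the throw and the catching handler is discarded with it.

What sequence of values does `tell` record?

Answer: (6, 5)

Step-by-step:
tell(6) @ H1 ⇒ log+=6
tell(5) @ H1 ⇒ log+=5
H0 returns 15
H1 returns (15, (6, 5))
= (15, (6, 5))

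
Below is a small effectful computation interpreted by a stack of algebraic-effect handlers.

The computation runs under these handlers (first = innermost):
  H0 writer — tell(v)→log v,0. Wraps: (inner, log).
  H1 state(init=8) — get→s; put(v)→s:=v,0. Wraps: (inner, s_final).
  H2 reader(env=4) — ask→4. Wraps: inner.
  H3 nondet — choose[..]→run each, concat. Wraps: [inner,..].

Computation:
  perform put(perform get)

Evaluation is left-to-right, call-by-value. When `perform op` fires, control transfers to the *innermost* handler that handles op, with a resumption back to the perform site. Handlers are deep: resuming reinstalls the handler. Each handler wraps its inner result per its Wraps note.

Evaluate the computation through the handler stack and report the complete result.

Answer: [((0, ()), 8)]

Working:
get @ H1 ⇒ 8
put(8) @ H1 ⇒ s:=8
H0 returns (0, ())
H1 returns ((0, ()), 8)
H2 returns ((0, ()), 8)
H3 returns [((0, ()), 8)]
= [((0, ()), 8)]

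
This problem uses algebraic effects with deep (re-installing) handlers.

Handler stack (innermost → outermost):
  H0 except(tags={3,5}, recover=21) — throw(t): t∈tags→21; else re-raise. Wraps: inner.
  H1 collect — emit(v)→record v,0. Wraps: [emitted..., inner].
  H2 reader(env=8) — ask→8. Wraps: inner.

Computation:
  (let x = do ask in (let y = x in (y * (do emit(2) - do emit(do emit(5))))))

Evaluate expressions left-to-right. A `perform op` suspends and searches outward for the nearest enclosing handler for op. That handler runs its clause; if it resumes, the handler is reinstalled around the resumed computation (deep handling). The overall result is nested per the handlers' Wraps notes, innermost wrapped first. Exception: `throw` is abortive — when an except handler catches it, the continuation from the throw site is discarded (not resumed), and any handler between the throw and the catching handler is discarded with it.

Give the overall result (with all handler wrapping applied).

Evaluation trace:
ask @ H2 ⇒ 8
emit(2) @ H1 ⇒ out+=2
emit(5) @ H1 ⇒ out+=5
emit(0) @ H1 ⇒ out+=0
H0 returns 0
H1 returns [2, 5, 0, 0]
H2 returns [2, 5, 0, 0]
= [2, 5, 0, 0]

Answer: [2, 5, 0, 0]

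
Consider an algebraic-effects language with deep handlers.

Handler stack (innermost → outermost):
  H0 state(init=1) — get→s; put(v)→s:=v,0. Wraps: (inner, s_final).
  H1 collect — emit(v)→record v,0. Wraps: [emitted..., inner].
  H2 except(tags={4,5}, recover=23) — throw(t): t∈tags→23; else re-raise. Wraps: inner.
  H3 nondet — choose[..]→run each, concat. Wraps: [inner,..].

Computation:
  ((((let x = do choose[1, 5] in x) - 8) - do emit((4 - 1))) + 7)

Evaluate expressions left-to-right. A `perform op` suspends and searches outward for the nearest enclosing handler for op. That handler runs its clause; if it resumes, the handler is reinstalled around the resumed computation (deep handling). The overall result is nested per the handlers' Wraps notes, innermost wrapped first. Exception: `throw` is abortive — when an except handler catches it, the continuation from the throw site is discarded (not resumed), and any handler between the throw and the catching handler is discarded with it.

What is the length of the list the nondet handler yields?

Answer: 2

Working:
choose[1, 5] @ H3
  branch[0] choose=1:
    emit(3) @ H1 ⇒ out+=3
    H0 returns (0, 1)
    H1 returns [3, (0, 1)]
    H2 returns [3, (0, 1)]
    H3 returns [[3, (0, 1)]]
  branch[1] choose=5:
    emit(3) @ H1 ⇒ out+=3
    H0 returns (4, 1)
    H1 returns [3, (4, 1)]
    H2 returns [3, (4, 1)]
    H3 returns [[3, (4, 1)]]
= [[3, (0, 1)], [3, (4, 1)]]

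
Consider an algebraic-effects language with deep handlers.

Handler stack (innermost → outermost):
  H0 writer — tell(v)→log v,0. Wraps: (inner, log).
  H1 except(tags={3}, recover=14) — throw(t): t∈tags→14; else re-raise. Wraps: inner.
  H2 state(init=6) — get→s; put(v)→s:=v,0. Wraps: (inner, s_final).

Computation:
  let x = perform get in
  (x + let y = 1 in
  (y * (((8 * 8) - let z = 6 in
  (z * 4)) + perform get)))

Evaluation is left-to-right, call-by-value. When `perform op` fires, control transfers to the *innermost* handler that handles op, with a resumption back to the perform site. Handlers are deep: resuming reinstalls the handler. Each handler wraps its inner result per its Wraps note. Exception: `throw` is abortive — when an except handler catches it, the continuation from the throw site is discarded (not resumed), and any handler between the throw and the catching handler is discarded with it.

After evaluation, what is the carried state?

Answer: 6

Working:
get @ H2 ⇒ 6
get @ H2 ⇒ 6
H0 returns (52, ())
H1 returns (52, ())
H2 returns ((52, ()), 6)
= ((52, ()), 6)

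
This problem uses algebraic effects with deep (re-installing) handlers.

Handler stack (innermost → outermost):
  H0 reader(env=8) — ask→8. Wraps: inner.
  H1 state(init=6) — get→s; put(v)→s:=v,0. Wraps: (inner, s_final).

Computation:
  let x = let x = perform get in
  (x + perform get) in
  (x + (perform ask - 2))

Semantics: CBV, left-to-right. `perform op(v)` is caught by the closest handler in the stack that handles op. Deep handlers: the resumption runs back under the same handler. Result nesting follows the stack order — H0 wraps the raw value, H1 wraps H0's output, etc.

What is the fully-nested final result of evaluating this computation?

Answer: (18, 6)

Working:
get @ H1 ⇒ 6
get @ H1 ⇒ 6
ask @ H0 ⇒ 8
H0 returns 18
H1 returns (18, 6)
= (18, 6)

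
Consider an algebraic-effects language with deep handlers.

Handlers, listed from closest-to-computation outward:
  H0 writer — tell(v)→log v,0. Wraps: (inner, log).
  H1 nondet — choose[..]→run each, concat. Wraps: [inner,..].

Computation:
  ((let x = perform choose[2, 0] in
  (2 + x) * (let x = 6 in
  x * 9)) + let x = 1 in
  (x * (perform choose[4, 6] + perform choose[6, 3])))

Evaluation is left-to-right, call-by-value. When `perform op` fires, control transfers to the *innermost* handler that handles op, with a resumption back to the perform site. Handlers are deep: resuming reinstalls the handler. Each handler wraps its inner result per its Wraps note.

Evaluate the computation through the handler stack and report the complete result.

Step-by-step:
choose[2, 0] @ H1
  branch[0] choose=2:
    choose[4, 6] @ H1
      branch[0] choose=4:
        choose[6, 3] @ H1
          branch[0] choose=6:
            H0 returns (226, ())
            H1 returns [(226, ())]
          branch[1] choose=3:
            H0 returns (223, ())
            H1 returns [(223, ())]
      branch[1] choose=6:
        choose[6, 3] @ H1
          branch[0] choose=6:
            H0 returns (228, ())
            H1 returns [(228, ())]
          branch[1] choose=3:
            H0 returns (225, ())
            H1 returns [(225, ())]
  branch[1] choose=0:
    choose[4, 6] @ H1
      branch[0] choose=4:
        choose[6, 3] @ H1
          branch[0] choose=6:
            H0 returns (118, ())
            H1 returns [(118, ())]
          branch[1] choose=3:
            H0 returns (115, ())
            H1 returns [(115, ())]
      branch[1] choose=6:
        choose[6, 3] @ H1
          branch[0] choose=6:
            H0 returns (120, ())
            H1 returns [(120, ())]
          branch[1] choose=3:
            H0 returns (117, ())
            H1 returns [(117, ())]
= [(226, ()), (223, ()), (228, ()), (225, ()), (118, ()), (115, ()), (120, ()), (117, ())]

Answer: [(226, ()), (223, ()), (228, ()), (225, ()), (118, ()), (115, ()), (120, ()), (117, ())]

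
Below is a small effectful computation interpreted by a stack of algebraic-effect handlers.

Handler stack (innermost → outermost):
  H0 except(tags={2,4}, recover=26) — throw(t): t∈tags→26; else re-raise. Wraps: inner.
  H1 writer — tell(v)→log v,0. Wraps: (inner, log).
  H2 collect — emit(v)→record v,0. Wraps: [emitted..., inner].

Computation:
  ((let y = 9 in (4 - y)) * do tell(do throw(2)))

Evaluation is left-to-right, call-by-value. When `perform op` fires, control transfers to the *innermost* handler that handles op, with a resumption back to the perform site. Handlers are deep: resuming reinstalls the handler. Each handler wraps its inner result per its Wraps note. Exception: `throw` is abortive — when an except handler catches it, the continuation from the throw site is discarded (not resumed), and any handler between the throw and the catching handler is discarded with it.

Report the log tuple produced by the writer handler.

Evaluation trace:
throw(2) @ H0 caught ⇒ 26
H1 returns (26, ())
H2 returns [(26, ())]
= [(26, ())]

Answer: ()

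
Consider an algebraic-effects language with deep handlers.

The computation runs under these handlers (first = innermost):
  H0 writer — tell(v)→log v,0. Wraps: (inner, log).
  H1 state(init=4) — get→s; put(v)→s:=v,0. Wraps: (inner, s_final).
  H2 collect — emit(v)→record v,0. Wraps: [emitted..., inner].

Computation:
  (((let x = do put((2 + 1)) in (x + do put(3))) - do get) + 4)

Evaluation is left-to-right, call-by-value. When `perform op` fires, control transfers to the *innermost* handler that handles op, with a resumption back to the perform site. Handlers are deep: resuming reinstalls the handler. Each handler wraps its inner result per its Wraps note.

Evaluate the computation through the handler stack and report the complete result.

Answer: [((1, ()), 3)]

Step-by-step:
put(3) @ H1 ⇒ s:=3
put(3) @ H1 ⇒ s:=3
get @ H1 ⇒ 3
H0 returns (1, ())
H1 returns ((1, ()), 3)
H2 returns [((1, ()), 3)]
= [((1, ()), 3)]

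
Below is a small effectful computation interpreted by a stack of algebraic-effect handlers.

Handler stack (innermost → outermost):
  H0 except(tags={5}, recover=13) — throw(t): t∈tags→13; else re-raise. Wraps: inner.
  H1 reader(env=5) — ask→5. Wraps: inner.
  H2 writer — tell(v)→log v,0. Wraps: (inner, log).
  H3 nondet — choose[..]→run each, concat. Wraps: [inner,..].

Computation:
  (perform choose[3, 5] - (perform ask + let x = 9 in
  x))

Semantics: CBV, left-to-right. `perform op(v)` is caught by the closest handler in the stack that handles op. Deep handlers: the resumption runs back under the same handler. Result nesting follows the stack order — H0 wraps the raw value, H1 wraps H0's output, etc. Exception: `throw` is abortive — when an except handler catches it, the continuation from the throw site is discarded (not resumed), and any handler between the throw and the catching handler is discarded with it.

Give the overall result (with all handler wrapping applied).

Step-by-step:
choose[3, 5] @ H3
  branch[0] choose=3:
    ask @ H1 ⇒ 5
    H0 returns -11
    H1 returns -11
    H2 returns (-11, ())
    H3 returns [(-11, ())]
  branch[1] choose=5:
    ask @ H1 ⇒ 5
    H0 returns -9
    H1 returns -9
    H2 returns (-9, ())
    H3 returns [(-9, ())]
= [(-11, ()), (-9, ())]

Answer: [(-11, ()), (-9, ())]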